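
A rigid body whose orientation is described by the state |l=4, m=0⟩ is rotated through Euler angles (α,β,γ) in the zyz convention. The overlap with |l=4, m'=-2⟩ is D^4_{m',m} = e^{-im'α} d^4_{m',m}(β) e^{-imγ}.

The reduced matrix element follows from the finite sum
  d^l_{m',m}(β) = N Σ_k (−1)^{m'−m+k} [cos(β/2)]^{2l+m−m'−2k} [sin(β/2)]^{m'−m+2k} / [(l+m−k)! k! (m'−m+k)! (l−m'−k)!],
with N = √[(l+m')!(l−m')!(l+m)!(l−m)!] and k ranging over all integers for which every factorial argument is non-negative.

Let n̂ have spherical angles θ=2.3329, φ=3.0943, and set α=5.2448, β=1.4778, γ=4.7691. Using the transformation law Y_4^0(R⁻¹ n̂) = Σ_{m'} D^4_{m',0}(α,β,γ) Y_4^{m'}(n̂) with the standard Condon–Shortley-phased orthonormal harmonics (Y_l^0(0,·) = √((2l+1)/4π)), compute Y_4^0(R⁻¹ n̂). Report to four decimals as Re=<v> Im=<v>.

Need the full column D^4_{m',0} for m'=−4..4 at α=5.2448, β=1.4778, γ=4.7691.
cos(β/2)=0.739210, sin(β/2)=0.673475
d^4_{-4,0}: single k=4 term ⇒ +0.513933;  D = -0.272492+0.435746i
d^4_{-3,0}: k∈[3..4] ⇒ +0.797751 -0.662179 = +0.135573;  D = -0.135525-0.003584i
d^4_{-2,0}: k∈[2..4] ⇒ +0.702055 -1.553987 +0.483711 = -0.368221;  D = +0.178462+0.322084i
d^4_{-1,0}: k∈[1..4] ⇒ +0.363254 -1.809130 +1.501680 -0.207747 = -0.151942;  D = -0.077128+0.130911i
d^4_{0,0}: k∈[0..4] ⇒ +0.089154 -1.184049 +2.211362 -0.815803 +0.042323 = +0.342988;  D = +0.342988+0.000000i
d^4_{1,0}: k∈[0..3] ⇒ -0.363254 +1.809130 -1.501680 +0.207747 = +0.151942;  D = +0.077128+0.130911i
d^4_{2,0}: k∈[0..2] ⇒ +0.702055 -1.553987 +0.483711 = -0.368221;  D = +0.178462-0.322084i
d^4_{3,0}: k∈[0..1] ⇒ -0.797751 +0.662179 = -0.135573;  D = +0.135525-0.003584i
d^4_{4,0}: single k=0 term ⇒ +0.513933;  D = -0.272492-0.435746i
Y_4^{m'}(θ=2.3329,φ=3.0943) and Σ D·Y over m':
  (-0.2725+0.4357i)·(+0.1190+0.0228i)  (-0.1355-0.0036i)·(+0.3238+0.0463i)  (+0.1785+0.3221i)·(+0.4073+0.0386i)  (-0.0771+0.1309i)·(+0.0795+0.0038i)  (+0.3430+0.0000i)·(-0.3541+0.0000i)  (+0.0771+0.1309i)·(-0.0795+0.0038i)  (+0.1785-0.3221i)·(+0.4073-0.0386i)  (+0.1355-0.0036i)·(-0.3238+0.0463i)  (-0.2725-0.4357i)·(+0.1190-0.0228i)
Y_4^0(R⁻¹ n̂) = -0.186405+0.000000i

Re=-0.1864 Im=0.0000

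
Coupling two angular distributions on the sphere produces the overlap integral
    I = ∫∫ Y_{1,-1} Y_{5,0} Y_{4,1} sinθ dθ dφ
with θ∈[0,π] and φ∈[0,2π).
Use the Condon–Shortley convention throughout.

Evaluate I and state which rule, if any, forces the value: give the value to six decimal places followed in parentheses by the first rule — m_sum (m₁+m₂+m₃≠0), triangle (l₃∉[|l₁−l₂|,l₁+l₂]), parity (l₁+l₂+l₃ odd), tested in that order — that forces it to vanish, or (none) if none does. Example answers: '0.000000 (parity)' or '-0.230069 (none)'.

0.155288 (none)

m-sum 0 ✓  L=10 even ✓  4≤4≤6 ✓
Π(2lᵢ+1) = 3×11×9 = 297
triangle coeff Δ(1,5,4) = 1/495
Σ_t [1,1]: t=1:−1/576 = -1/576
(3j)²=5/99 [(1 5 4; 0 0 0)], sign=-1
Σ_t [2,2]: t=2:+1/1440 = 1/1440
(3j)²=2/99 [(1 5 4; -1 0 1)], sign=-1
⇒ 4πI² = 10/33
I = (+1)√(10/33/(4π)) = 0.15528807
No selection rule forces the value: the integral is nonzero (none).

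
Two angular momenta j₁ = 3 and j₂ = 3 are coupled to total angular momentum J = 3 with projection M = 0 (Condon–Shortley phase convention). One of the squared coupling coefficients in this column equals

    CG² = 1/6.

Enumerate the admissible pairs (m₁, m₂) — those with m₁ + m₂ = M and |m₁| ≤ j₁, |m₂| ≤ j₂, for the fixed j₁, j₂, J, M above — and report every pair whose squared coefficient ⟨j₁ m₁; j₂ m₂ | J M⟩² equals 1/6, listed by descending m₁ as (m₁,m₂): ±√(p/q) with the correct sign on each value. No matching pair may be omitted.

(3,-3): +√(1/6); (2,-2): +√(1/6); (1,-1): −√(1/6); (-1,1): +√(1/6); (-2,2): −√(1/6); (-3,3): −√(1/6)

Admissible pairs with m₁+m₂ = M = 0: (-3,3), (-2,2), (-1,1), (0,0), (1,-1), (2,-2), (3,-3)
  (m₁,m₂)=(3,-3): CG² = 1/6, CG = +√(1/6)   ← matches the target
  (m₁,m₂)=(2,-2): CG² = 1/6, CG = +√(1/6)   ← matches the target
  (m₁,m₂)=(1,-1): CG² = 1/6, CG = −√(1/6)   ← matches the target
  (m₁,m₂)=(0,0): CG² = 0/1, CG = 0
  (m₁,m₂)=(-1,1): CG² = 1/6, CG = +√(1/6)   ← matches the target
  (m₁,m₂)=(-2,2): CG² = 1/6, CG = −√(1/6)   ← matches the target
  (m₁,m₂)=(-3,3): CG² = 1/6, CG = −√(1/6)   ← matches the target
Pairs with CG² = 1/6: (3,-3): +√(1/6); (2,-2): +√(1/6); (1,-1): −√(1/6); (-1,1): +√(1/6); (-2,2): −√(1/6); (-3,3): −√(1/6)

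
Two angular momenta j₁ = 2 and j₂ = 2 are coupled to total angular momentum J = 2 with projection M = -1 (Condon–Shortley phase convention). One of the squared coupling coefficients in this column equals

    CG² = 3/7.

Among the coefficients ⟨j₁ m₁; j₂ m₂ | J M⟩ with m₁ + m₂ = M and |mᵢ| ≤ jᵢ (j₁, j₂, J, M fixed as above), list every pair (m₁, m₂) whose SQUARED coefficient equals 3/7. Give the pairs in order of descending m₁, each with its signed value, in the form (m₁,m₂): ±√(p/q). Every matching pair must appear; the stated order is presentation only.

Admissible pairs with m₁+m₂ = M = -1: (-2,1), (-1,0), (0,-1), (1,-2)
  (m₁,m₂)=(1,-2): CG² = 3/7, CG = +√(3/7)   ← matches the target
  (m₁,m₂)=(0,-1): CG² = 1/14, CG = −√(1/14)
  (m₁,m₂)=(-1,0): CG² = 1/14, CG = −√(1/14)
  (m₁,m₂)=(-2,1): CG² = 3/7, CG = +√(3/7)   ← matches the target
Pairs with CG² = 3/7: (1,-2): +√(3/7); (-2,1): +√(3/7)

(1,-2): +√(3/7); (-2,1): +√(3/7)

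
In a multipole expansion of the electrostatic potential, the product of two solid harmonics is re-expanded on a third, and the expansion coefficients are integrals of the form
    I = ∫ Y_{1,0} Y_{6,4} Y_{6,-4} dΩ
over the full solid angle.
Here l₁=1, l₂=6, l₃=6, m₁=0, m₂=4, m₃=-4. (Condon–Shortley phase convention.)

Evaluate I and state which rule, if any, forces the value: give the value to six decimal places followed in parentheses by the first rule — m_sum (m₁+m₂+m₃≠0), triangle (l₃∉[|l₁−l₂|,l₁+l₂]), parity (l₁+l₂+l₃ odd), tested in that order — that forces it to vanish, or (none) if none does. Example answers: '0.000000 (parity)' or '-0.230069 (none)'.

L=13 odd ⇒ parity kills the (l;000) factor ⇒ I = 0

0.000000 (parity)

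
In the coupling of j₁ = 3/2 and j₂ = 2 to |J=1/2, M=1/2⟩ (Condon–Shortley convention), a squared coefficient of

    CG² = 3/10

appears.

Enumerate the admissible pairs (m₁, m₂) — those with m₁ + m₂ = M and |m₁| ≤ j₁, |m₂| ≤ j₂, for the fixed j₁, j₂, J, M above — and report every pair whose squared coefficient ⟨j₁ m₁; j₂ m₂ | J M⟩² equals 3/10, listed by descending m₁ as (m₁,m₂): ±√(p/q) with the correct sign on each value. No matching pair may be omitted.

Admissible pairs with m₁+m₂ = M = 1/2: (-3/2,2), (-1/2,1), (1/2,0), (3/2,-1)
  (m₁,m₂)=(3/2,-1): CG² = 1/10, CG = +√(1/10)
  (m₁,m₂)=(1/2,0): CG² = 1/5, CG = −√(1/5)
  (m₁,m₂)=(-1/2,1): CG² = 3/10, CG = +√(3/10)   ← matches the target
  (m₁,m₂)=(-3/2,2): CG² = 2/5, CG = −√(2/5)
Pairs with CG² = 3/10: (-1/2,1): +√(3/10)

(-1/2,1): +√(3/10)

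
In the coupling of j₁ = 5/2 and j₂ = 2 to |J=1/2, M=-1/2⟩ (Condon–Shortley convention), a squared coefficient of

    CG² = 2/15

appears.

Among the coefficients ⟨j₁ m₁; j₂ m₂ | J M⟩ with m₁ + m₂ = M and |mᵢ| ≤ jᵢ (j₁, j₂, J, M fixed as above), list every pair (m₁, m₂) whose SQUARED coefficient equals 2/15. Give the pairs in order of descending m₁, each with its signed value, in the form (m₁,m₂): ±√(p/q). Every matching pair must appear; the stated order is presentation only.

(1/2,-1): −√(2/15)

Admissible pairs with m₁+m₂ = M = -1/2: (-5/2,2), (-3/2,1), (-1/2,0), (1/2,-1), (3/2,-2)
  (m₁,m₂)=(3/2,-2): CG² = 1/15, CG = +√(1/15)
  (m₁,m₂)=(1/2,-1): CG² = 2/15, CG = −√(2/15)   ← matches the target
  (m₁,m₂)=(-1/2,0): CG² = 1/5, CG = +√(1/5)
  (m₁,m₂)=(-3/2,1): CG² = 4/15, CG = −√(4/15)
  (m₁,m₂)=(-5/2,2): CG² = 1/3, CG = +√(1/3)
Pairs with CG² = 2/15: (1/2,-1): −√(2/15)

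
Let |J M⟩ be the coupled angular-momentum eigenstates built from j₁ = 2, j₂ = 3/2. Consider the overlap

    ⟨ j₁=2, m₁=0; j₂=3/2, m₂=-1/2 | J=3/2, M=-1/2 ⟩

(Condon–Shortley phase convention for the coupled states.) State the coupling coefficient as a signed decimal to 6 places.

j₁+j₂−J=2  J+j₁−j₂=2  J−j₁+j₂=1  j₁+j₂+J+1=6
(j₁±m₁, j₂±m₂, J±M) = (2,2,1,2,1,2)
P² = 16/45
sum k=0..1:
  [0] +1/4 = 1/4
  [1] −1/1 = -1
S = -3/4
C² = P²·S² = 1/5 ; C = -0.447214

−√(1/5) ≈ -0.447214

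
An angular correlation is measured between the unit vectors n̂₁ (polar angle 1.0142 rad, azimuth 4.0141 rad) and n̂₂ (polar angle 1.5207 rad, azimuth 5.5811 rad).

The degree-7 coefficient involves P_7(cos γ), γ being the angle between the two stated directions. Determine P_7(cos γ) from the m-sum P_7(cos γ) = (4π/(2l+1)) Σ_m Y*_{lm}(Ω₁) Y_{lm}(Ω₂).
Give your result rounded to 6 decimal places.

Addition theorem: P_7(cos γ) = (4π/15) Σ_m Y*_{lm}(Ω₁) Y_{lm}(Ω₂), m = −7…7:
  m=-7: Y*=(-0.156615, 0.027793)  Y=(0.099546, -0.485566)  product (-0.002095, 0.078814)
  m=-6: Y*=(0.184856, -0.320878)  Y=(-0.044570, -0.081609)  product (-0.034426, -0.000784)
  m=-5: Y*=(0.145859, 0.399766)  Y=(0.329024, 0.127175)  product (-0.002849, 0.150082)
  m=-4: Y*=(-0.118986, -0.043223)  Y=(0.102531, -0.035492)  product (-0.013734, -0.000209)
  m=-3: Y*=(-0.251010, 0.145079)  Y=(-0.159454, 0.268770)  product (0.001032, -0.090597)
  m=-2: Y*=(0.047118, -0.267709)  Y=(0.019086, 0.113484)  product (0.031280, 0.000238)
  m=-1: Y*=(-0.120167, -0.143163)  Y=(-0.227196, -0.192176)  product (-0.000211, 0.055619)
  m=+0: Y*=(0.298008, -0.000000)  Y=(-0.116992, 0.000000)  product (-0.034864, 0.000000)
  m=+1: Y*=(0.120167, -0.143163)  Y=(0.227196, -0.192176)  product (-0.000211, -0.055619)
  m=+2: Y*=(0.047118, 0.267709)  Y=(0.019086, -0.113484)  product (0.031280, -0.000238)
  m=+3: Y*=(0.251010, 0.145079)  Y=(0.159454, 0.268770)  product (0.001032, 0.090597)
  m=+4: Y*=(-0.118986, 0.043223)  Y=(0.102531, 0.035492)  product (-0.013734, 0.000209)
  m=+5: Y*=(-0.145859, 0.399766)  Y=(-0.329024, 0.127175)  product (-0.002849, -0.150082)
  m=+6: Y*=(0.184856, 0.320878)  Y=(-0.044570, 0.081609)  product (-0.034426, 0.000784)
  m=+7: Y*=(0.156615, 0.027793)  Y=(-0.099546, -0.485566)  product (-0.002095, -0.078814)
Σ over m = (-0.076870, 0.000000); ×(4π/15) → (-0.064399, 0.000000). Real part: -0.064399

-0.064399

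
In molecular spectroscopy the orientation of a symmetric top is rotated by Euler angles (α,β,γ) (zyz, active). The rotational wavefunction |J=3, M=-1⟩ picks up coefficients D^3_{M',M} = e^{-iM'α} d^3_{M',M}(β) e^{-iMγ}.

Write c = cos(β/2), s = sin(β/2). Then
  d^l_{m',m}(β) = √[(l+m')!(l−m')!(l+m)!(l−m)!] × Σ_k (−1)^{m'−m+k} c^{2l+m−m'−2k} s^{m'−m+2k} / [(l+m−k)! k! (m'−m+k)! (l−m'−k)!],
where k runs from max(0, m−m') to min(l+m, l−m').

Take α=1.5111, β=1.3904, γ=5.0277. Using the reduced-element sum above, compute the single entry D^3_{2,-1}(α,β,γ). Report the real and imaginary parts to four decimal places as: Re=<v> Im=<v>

D^3_{2,-1}(1.5111,1.3904,5.0277) = e^{-i·2·1.5111}·d^3_{2,-1}(1.3904)·e^{-i·-1·5.0277}. Compute d first:
Half-angle: c=0.767926, s=0.640539. N=√(120·1·2·24)=75.894664
k∈{0,1} keeps every argument non-negative
  k=0: (−1)^3·75.8947/(12)·0.7679^3·0.6405^3 = -0.752704
  k=1: (−1)^4·75.8947/(24)·0.7679^1·0.6405^5 = +0.261847
d^3_{2,-1}(1.3904) = -0.752704 +0.261847 = -0.490857
Attach z-rotation phases: D = e^{-i(2)(1.5111)}·(-0.490857)·e^{-i(-1)(5.0277)} = +0.206720-0.445205i

Re=0.2067 Im=-0.4452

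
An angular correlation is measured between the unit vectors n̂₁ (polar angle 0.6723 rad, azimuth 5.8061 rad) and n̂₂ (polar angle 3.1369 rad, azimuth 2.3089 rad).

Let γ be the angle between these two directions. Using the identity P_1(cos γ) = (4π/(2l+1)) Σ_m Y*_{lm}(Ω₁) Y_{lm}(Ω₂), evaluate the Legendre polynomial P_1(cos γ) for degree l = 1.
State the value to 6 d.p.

Term-by-term m-sum for l=1 (normalisation 4π/3 = 4.188790):
  term(m=-1) = -0.000327-0.000121i   from Y*(Ω₁)=+0.191143-0.098804i, Y(Ω₂)=-0.001091-0.001199i
  term(m=+0) = -0.186780+0.000000i   from Y*(Ω₁)=+0.382278-0.000000i, Y(Ω₂)=-0.488597+0.000000i
  term(m=+1) = -0.000327+0.000121i   from Y*(Ω₁)=-0.191143-0.098804i, Y(Ω₂)=+0.001091-0.001199i
Accumulated sum -0.187434+0.000000i; after 4π/(2l+1) scaling, -0.785122+0.000000i ⇒ P_1 = -0.785122

-0.785122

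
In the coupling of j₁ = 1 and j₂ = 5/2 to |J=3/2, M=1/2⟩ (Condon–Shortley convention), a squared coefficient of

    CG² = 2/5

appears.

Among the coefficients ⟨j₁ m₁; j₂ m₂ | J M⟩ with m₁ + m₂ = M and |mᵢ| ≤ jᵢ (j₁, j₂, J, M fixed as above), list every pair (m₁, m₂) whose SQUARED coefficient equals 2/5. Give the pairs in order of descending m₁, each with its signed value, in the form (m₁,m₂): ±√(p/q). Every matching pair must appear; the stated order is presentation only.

(0,1/2): −√(2/5); (-1,3/2): +√(2/5)

Admissible pairs with m₁+m₂ = M = 1/2: (-1,3/2), (0,1/2), (1,-1/2)
  (m₁,m₂)=(1,-1/2): CG² = 1/5, CG = +√(1/5)
  (m₁,m₂)=(0,1/2): CG² = 2/5, CG = −√(2/5)   ← matches the target
  (m₁,m₂)=(-1,3/2): CG² = 2/5, CG = +√(2/5)   ← matches the target
Pairs with CG² = 2/5: (0,1/2): −√(2/5); (-1,3/2): +√(2/5)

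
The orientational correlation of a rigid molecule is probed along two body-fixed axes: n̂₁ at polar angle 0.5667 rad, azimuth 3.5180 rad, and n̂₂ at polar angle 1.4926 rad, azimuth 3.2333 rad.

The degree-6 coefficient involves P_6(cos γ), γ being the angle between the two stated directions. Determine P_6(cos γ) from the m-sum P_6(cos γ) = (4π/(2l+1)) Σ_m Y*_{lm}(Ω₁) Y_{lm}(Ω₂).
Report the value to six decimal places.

0.217691

Addition theorem: P_6(cos γ) = (4π/13) Σ_m Y*_{lm}(Ω₁) Y_{lm}(Ω₂), m = −6…6:
  [-6]  conj(Y_{6,-6})(Ω₁) = (-0.007341, 0.008937) ; Y_{6,-6}(Ω₂) = (0.404287, -0.248006) ; Δ = (-0.000751, 0.005434)
  [-5]  conj(Y_{6,-5})(Ω₁) = (0.019281, -0.059934) ; Y_{6,-5}(Ω₂) = (-0.115441, 0.056985) ; Δ = (0.001190, 0.008018)
  [-4]  conj(Y_{6,-4})(Ω₁) = (0.013181, 0.201974) ; Y_{6,-4}(Ω₂) = (-0.306909, 0.117920) ; Δ = (-0.027862, -0.060433)
  [-3]  conj(Y_{6,-3})(Ω₁) = (-0.175508, -0.371284) ; Y_{6,-3}(Ω₂) = (0.142313, -0.040172) ; Δ = (-0.039892, -0.045788)
  [-2]  conj(Y_{6,-2})(Ω₁) = (0.336146, 0.314924) ; Y_{6,-2}(Ω₂) = (0.283710, -0.052628) ; Δ = (0.111942, 0.071656)
  [-1]  conj(Y_{6,-1})(Ω₁) = (-0.063444, -0.025077) ; Y_{6,-1}(Ω₂) = (-0.153935, 0.014157) ; Δ = (0.010121, 0.002962)
  [+0]  conj(Y_{6,0})(Ω₁) = (-0.416434, -0.000000) ; Y_{6,0}(Ω₂) = (-0.277857, 0.000000) ; Δ = (0.115709, 0.000000)
  [+1]  conj(Y_{6,1})(Ω₁) = (0.063444, -0.025077) ; Y_{6,1}(Ω₂) = (0.153935, 0.014157) ; Δ = (0.010121, -0.002962)
  [+2]  conj(Y_{6,2})(Ω₁) = (0.336146, -0.314924) ; Y_{6,2}(Ω₂) = (0.283710, 0.052628) ; Δ = (0.111942, -0.071656)
  [+3]  conj(Y_{6,3})(Ω₁) = (0.175508, -0.371284) ; Y_{6,3}(Ω₂) = (-0.142313, -0.040172) ; Δ = (-0.039892, 0.045788)
  [+4]  conj(Y_{6,4})(Ω₁) = (0.013181, -0.201974) ; Y_{6,4}(Ω₂) = (-0.306909, -0.117920) ; Δ = (-0.027862, 0.060433)
  [+5]  conj(Y_{6,5})(Ω₁) = (-0.019281, -0.059934) ; Y_{6,5}(Ω₂) = (0.115441, 0.056985) ; Δ = (0.001190, -0.008018)
  [+6]  conj(Y_{6,6})(Ω₁) = (-0.007341, -0.008937) ; Y_{6,6}(Ω₂) = (0.404287, 0.248006) ; Δ = (-0.000751, -0.005434)
Total Σ_m = (0.225203, -0.000000). Multiply by 0.966644: (0.217691, -0.000000). P_6(cos γ) = 0.217691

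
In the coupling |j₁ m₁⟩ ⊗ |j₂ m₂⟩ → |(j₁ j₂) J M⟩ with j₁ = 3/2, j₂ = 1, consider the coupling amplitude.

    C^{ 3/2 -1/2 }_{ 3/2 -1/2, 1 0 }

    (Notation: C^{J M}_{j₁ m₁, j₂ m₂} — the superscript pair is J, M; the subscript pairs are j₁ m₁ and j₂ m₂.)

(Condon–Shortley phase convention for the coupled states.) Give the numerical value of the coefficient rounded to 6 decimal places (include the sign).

−√(1/15) = -0.258199

j₁+j₂−J=1  J+j₁−j₂=2  J−j₁+j₂=1  j₁+j₂+J+1=5
(j₁±m₁, j₂±m₂, J±M) = (1,2,1,1,1,2)
P² = 4/15
sum k=0..1:
  [0] +1/2 = 1/2
  [1] −1/1 = -1
S = -1/2
C² = P²·S² = 1/15 ; C = -0.258199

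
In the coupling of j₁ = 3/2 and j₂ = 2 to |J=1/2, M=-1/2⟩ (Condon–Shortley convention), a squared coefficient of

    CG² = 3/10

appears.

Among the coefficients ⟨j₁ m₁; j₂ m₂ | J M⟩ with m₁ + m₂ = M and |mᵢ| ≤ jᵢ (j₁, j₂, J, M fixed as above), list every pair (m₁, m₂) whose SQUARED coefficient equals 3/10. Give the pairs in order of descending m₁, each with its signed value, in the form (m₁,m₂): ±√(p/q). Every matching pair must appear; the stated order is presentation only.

(1/2,-1): −√(3/10)

Admissible pairs with m₁+m₂ = M = -1/2: (-3/2,1), (-1/2,0), (1/2,-1), (3/2,-2)
  (m₁,m₂)=(3/2,-2): CG² = 2/5, CG = +√(2/5)
  (m₁,m₂)=(1/2,-1): CG² = 3/10, CG = −√(3/10)   ← matches the target
  (m₁,m₂)=(-1/2,0): CG² = 1/5, CG = +√(1/5)
  (m₁,m₂)=(-3/2,1): CG² = 1/10, CG = −√(1/10)
Pairs with CG² = 3/10: (1/2,-1): −√(3/10)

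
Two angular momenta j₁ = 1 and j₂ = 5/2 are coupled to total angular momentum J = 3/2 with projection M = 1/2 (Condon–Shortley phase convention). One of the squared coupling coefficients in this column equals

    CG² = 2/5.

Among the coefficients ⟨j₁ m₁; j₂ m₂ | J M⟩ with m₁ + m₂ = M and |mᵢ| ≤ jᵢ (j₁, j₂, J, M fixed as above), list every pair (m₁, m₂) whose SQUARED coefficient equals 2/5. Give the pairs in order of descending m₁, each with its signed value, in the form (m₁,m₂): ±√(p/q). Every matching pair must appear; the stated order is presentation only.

Admissible pairs with m₁+m₂ = M = 1/2: (-1,3/2), (0,1/2), (1,-1/2)
  (m₁,m₂)=(1,-1/2): CG² = 1/5, CG = +√(1/5)
  (m₁,m₂)=(0,1/2): CG² = 2/5, CG = −√(2/5)   ← matches the target
  (m₁,m₂)=(-1,3/2): CG² = 2/5, CG = +√(2/5)   ← matches the target
Pairs with CG² = 2/5: (0,1/2): −√(2/5); (-1,3/2): +√(2/5)

(0,1/2): −√(2/5); (-1,3/2): +√(2/5)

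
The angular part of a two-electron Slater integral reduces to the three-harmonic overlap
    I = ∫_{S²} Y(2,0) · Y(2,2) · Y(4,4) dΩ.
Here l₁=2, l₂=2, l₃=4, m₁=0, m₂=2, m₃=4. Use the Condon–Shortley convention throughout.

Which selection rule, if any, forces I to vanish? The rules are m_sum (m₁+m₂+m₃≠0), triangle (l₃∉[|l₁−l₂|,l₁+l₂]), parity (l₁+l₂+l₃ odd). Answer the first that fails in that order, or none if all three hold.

m₁+m₂+m₃ = 0 + 2 + 4 = 6  ✗
triangle: |2−2|=0 ≤ l₃=4 ≤ 2+2=4
parity: l₁+l₂+l₃ = 8 is even

m_sum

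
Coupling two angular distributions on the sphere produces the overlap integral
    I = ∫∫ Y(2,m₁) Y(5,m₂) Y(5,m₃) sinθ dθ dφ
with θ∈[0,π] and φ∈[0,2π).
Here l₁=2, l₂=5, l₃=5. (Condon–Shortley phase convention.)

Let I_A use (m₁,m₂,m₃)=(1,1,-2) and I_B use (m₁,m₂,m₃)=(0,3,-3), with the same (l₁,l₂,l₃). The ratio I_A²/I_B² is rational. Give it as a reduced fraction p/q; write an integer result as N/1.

42/1

l's match ⇒ only the (l;m) 3-j factors differ between A and B.
A: triangle coeff Δ(2,5,5) = 1/38610; Σ_t [0,1]: t=0:+1/2880 t=1:−1/1440 = -1/2880; (3j)²=7/715 [(2 5 5; 1 1 -2)], sign=+1
B: triangle coeff Δ(2,5,5) = 1/38610; Σ_t [0,2]: t=0:+1/161280 t=1:−1/5040 t=2:+1/5760 = -1/53760; (3j)²=1/4290 [(2 5 5; 0 3 -3)], sign=-1
I_A²/I_B² = (7/715)/(1/4290) = 42/1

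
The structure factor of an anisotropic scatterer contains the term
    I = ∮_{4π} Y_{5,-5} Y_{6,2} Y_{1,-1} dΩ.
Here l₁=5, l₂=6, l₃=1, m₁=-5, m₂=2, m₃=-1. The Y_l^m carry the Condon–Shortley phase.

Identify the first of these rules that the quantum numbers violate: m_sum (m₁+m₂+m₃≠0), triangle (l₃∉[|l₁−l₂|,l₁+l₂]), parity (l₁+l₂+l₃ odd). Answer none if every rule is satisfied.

m_sum

m₁+m₂+m₃ = -5 + 2 − 1 = -4  ✗
triangle: |5−6|=1 ≤ l₃=1 ≤ 5+6=11
parity: l₁+l₂+l₃ = 12 is even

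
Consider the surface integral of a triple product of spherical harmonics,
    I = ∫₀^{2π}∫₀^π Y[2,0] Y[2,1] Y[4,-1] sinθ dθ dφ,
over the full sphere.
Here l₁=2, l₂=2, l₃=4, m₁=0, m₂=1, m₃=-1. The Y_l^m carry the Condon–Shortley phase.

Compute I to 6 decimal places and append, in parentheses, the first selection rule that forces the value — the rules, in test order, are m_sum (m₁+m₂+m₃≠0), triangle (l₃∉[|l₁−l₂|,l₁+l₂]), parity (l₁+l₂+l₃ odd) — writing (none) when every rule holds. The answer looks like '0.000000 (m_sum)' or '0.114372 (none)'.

-0.220728 (none)

Rules hold: Σm=0, L=8 even, 0≤4≤4.
N = 5·5·9 = 225
Δ = 0!·4!·4!/9! = 1/630
Racah Σ t=0..0: t=0:+1/16 = 1/16
⇒ 3j(2 2 4; 0 0 0)² = 2/35, sgn +1
Racah Σ t=0..0: t=0:+1/24 = 1/24
⇒ 3j(2 2 4; 0 1 -1)² = 1/21, sgn -1
4πI² = N·(3j₀)²·(3jₘ)² = 30/49
I = -1·√(0.612245/4π) = -0.22072812
No selection rule forces the value: the integral is nonzero (none).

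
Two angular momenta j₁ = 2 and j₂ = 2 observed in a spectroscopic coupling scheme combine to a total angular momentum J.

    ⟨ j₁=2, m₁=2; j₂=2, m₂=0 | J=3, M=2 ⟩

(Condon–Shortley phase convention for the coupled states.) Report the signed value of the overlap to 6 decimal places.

√[7·1!3!3!/8! · 4!0!2!2!5!1!] = √(72)
  +(−1)^0/∏(0,1,0,2,3,1)! = 1/12  (running 1/12)
⟨..|..⟩ = √(72)·(1/12) = +0.707107

+√(1/2) = +0.707107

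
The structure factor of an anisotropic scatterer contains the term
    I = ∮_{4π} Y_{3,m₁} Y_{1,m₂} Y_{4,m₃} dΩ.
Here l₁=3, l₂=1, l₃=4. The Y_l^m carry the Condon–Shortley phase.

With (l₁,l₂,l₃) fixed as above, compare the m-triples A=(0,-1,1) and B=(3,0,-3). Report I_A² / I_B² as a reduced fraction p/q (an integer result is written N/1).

10/7

l's match ⇒ only the (l;m) 3-j factors differ between A and B.
A: triangle coeff Δ(3,1,4) = 1/252; Σ_t [0,0]: t=0:+1/72 = 1/72; (3j)²=5/126 [(3 1 4; 0 -1 1)], sign=-1
B: triangle coeff Δ(3,1,4) = 1/252; Σ_t [0,0]: t=0:+1/720 = 1/720; (3j)²=1/36 [(3 1 4; 3 0 -3)], sign=-1
I_A²/I_B² = (5/126)/(1/36) = 10/7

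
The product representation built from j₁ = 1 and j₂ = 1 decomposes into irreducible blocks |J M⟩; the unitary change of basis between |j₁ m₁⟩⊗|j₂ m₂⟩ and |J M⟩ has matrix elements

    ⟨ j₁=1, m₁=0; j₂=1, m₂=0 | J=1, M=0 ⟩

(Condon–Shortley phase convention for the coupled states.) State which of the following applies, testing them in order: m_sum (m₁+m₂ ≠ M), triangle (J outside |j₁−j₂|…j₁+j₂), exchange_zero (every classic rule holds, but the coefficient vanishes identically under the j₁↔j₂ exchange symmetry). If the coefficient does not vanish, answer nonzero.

exchange_zero

m-sum: m₁+m₂ = 0+0 = 0, M = 0  ✓
triangle: |j₁−j₂| = 0 ≤ J = 1 ≤ j₁+j₂ = 2  ✓
exchange: j₁=j₂ and m₁=m₂, and (−1)^(j₁+j₂−J) = (−1)^1 = −1 forces ⟨j₁m₁;j₂m₂|JM⟩ = −⟨j₂m₂;j₁m₁|JM⟩ = −⟨j₁m₁;j₂m₂|JM⟩ ⇒ the coefficient vanishes identically
Racah sum check: Σ_k collapses to 0 ⇒ CG = 0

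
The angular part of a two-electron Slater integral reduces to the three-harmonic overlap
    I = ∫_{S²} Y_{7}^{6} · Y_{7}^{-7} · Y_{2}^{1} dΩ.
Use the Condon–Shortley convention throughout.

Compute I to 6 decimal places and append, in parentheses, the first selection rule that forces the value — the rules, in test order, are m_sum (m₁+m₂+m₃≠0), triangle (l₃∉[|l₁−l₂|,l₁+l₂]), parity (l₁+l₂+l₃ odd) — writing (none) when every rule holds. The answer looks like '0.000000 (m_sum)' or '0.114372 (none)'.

Checks pass: Σm=0; 16 even; l₃=2∈[0,14].
(2·7+1)(2·7+1)(2·2+1) = 1125
Δ: 12! 2! 2! / 17! → 1/185640
sum: t=5:−1/2419200 t=6:+1/518400 t=7:−1/2419200 = 1/907200
3j²(7 7 2; 0 0 0) = Δ·Π!·Σ² = 56/3315  (sign +1)
sum: t=0:+1/958003200 = 1/958003200
3j²(7 7 2; 6 -7 1) = Δ·Π!·Σ² = 13/680  (sign -1)
combine: 4πI² = 1125·56/3315·13/680 = 105/289
take √, sign -1: I = -0.17003597
No selection rule forces the value: the integral is nonzero (none).

-0.170036 (none)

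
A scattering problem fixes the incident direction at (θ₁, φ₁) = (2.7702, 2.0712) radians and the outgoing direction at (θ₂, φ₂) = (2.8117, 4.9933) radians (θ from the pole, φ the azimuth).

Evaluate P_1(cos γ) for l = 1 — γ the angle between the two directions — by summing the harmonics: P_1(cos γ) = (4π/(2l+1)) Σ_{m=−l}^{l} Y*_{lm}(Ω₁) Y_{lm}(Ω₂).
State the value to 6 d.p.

Expand P_1 via completeness: Σ_{m} conj(Y_{1,m}) at Ω₁ times Y_{1,m} at Ω₂ —
  [-1]  conj(Y_{1,-1})(Ω₁) = -0.06016 + 0.11001j ; Y_{1,-1}(Ω₂) = 0.03103 + 0.10753j ; Δ = -0.01370 - 0.00306j
  [+0]  conj(Y_{1,0})(Ω₁) = -0.45529 + 0.00000j ; Y_{1,0}(Ω₂) = -0.46226 + 0.00000j ; Δ = 0.21046 + 0.00000j
  [+1]  conj(Y_{1,1})(Ω₁) = 0.06016 + 0.11001j ; Y_{1,1}(Ω₂) = -0.03103 + 0.10753j ; Δ = -0.01370 + 0.00306j
Σ over m = 0.18307 + 0.00000j; ×(4π/3) → 0.76683 + 0.00000j. Real part: 0.766834

0.766834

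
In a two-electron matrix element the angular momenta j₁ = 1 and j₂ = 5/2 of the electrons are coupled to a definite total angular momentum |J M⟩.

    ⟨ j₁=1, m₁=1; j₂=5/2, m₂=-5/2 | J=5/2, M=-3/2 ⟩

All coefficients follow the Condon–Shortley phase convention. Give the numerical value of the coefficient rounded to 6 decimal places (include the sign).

+√(2/7) ≈ +0.534522

j₁+j₂−J=1  J+j₁−j₂=1  J−j₁+j₂=4  j₁+j₂+J+1=7
(j₁±m₁, j₂±m₂, J±M) = (2,0,0,5,1,4)
P² = 1152/7
sum k=0..0:
  [0] +1/24 = 1/24
S = 1/24
C² = P²·S² = 2/7 ; C = +0.534522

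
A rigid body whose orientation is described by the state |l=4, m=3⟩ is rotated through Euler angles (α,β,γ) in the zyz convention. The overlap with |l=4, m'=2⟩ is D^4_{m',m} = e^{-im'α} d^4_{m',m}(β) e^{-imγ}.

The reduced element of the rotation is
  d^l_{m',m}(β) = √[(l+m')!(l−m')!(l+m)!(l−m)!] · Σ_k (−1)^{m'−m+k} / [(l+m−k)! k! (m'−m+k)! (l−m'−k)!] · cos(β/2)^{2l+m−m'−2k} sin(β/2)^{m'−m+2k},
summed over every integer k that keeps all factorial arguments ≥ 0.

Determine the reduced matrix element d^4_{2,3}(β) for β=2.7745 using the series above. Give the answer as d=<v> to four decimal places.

d=-0.0021

d^4_{2,3}(β=2.7745) via the finite sum:
c=cos(2.774500/2)=0.182517, s=sin(2.774500/2)=0.983203; N=√[720·2·5040·1]=2693.993318
The bounds max(0,m−m')=1 and min(l+m,l−m')=2 give 2 terms
  k=1: (−1)^0·2693.9933/(720)·0.1825^7·0.9832^1 = +0.000025
  k=2: (−1)^1·2693.9933/(240)·0.1825^5·0.9832^3 = -0.002161
d^4_{2,3}(2.7745) = +0.000025 -0.002161 = -0.002136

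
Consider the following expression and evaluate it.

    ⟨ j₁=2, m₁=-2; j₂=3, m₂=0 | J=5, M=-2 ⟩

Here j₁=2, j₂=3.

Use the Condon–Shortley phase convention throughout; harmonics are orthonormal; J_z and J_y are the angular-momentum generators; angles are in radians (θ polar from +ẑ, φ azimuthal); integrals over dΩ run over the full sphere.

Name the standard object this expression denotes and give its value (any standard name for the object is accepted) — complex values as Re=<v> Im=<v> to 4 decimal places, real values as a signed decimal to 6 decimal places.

This is a Clebsch–Gordan (vector-coupling) coefficient.
triangle: 0!×4!×6!/11! = 17280/39916800
(j±m)!: 0!×4!×3!×3!×3!×7! = 26127360
prefactor² = (2J+1)×Δ×N² = 124416
  k=0: +1/(0!×0!×4!×3!×0!×3!) = 1/864
Σ = 1/864  ⇒  CG² = 124416×(1/864)² = 1/6
CG = +√(1/6) = +0.408248

Clebsch–Gordan coefficient, +√(1/6) ≈ +0.408248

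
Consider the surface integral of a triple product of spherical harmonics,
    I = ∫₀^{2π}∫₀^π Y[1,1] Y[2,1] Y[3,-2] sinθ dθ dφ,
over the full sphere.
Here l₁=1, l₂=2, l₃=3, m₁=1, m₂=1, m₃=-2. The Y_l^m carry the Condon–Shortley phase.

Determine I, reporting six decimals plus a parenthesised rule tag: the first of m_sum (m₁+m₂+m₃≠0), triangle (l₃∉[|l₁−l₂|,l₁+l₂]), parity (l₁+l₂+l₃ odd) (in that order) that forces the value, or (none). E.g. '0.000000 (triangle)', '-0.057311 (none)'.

m-sum 0 ✓  L=6 even ✓  1≤3≤3 ✓
Π(2lᵢ+1) = 3×5×7 = 105
triangle coeff Δ(1,2,3) = 1/105
Σ_t [0,0]: t=0:+1/4 = 1/4
(3j)²=3/35 [(1 2 3; 0 0 0)], sign=-1
Σ_t [0,0]: t=0:+1/12 = 1/12
(3j)²=2/21 [(1 2 3; 1 1 -2)], sign=-1
⇒ 4πI² = 6/7
I = (+1)√(6/7/(4π)) = 0.26116903
No selection rule forces the value: the integral is nonzero (none).

0.261169 (none)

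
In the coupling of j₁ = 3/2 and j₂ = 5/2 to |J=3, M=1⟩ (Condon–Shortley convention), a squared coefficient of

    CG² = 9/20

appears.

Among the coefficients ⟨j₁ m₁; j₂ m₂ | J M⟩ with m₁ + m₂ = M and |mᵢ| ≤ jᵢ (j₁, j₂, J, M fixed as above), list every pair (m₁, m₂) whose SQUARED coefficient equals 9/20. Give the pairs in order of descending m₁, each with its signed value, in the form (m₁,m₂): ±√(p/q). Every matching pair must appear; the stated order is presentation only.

(3/2,-1/2): +√(9/20)

Admissible pairs with m₁+m₂ = M = 1: (-3/2,5/2), (-1/2,3/2), (1/2,1/2), (3/2,-1/2)
  (m₁,m₂)=(3/2,-1/2): CG² = 9/20, CG = +√(9/20)   ← matches the target
  (m₁,m₂)=(1/2,1/2): CG² = 1/60, CG = +√(1/60)
  (m₁,m₂)=(-1/2,3/2): CG² = 49/120, CG = −√(49/120)
  (m₁,m₂)=(-3/2,5/2): CG² = 1/8, CG = −√(1/8)
Pairs with CG² = 9/20: (3/2,-1/2): +√(9/20)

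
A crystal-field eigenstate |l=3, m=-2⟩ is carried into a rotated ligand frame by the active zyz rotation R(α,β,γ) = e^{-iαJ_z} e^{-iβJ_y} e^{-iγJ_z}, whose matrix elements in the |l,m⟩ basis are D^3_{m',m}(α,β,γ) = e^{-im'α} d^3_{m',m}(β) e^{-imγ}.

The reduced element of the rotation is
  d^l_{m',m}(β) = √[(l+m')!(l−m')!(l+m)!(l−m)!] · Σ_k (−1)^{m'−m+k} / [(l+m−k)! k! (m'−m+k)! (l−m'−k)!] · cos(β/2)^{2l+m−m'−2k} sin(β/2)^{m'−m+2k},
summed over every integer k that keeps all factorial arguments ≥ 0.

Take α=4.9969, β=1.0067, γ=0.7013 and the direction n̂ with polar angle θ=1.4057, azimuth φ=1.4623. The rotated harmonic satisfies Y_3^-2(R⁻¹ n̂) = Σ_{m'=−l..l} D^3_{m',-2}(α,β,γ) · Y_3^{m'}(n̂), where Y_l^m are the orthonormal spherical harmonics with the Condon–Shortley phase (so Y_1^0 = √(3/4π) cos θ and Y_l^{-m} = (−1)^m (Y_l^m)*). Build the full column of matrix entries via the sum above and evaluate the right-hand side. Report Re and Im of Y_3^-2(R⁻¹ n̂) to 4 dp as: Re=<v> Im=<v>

Re=0.2960 Im=-0.2265

Need the full column D^3_{m',-2} for m'=−3..3 at α=4.9969, β=1.0067, γ=0.7013.
cos(β/2)=0.875972, sin(β/2)=0.482363
d^3_{-3,-2}: single k=1 term ⇒ +0.609396;  D = -0.471798-0.385707i
d^3_{-2,-2}: k∈[0..1] ⇒ +0.451794 -0.684979 = -0.233186;  D = -0.090984+0.214703i
d^3_{-1,-2}: k∈[0..1] ⇒ -0.786727 +0.477113 = -0.309613;  D = -0.307521-0.035931i
d^3_{0,-2}: k∈[0..1] ⇒ +0.750357 -0.227528 = +0.522829;  D = +0.087524+0.515451i
d^3_{1,-2}: k∈[0..1] ⇒ -0.477113 +0.072337 = -0.404776;  D = +0.364002-0.177050i
d^3_{2,-2}: k∈[0..1] ⇒ +0.207704 -0.012596 = +0.195108;  D = -0.131158-0.144446i
d^3_{3,-2}: single k=0 term ⇒ -0.056032;  D = -0.029243+0.047796i
Y_3^{m'}(θ=1.4057,φ=1.4623) and Σ D·Y over m':
  (-0.4718-0.3857i)·(-0.1280+0.3794i)  (-0.0910+0.2147i)·(-0.1596-0.0352i)  (-0.3075-0.0359i)·(-0.0299+0.2741i)  (+0.0875+0.5155i)·(-0.1757+0.0000i)  (+0.3640-0.1770i)·(+0.0299+0.2741i)  (-0.1312-0.1444i)·(-0.1596+0.0352i)  (-0.0292+0.0478i)·(+0.1280+0.3794i)
Y_3^-2(R⁻¹ n̂) = +0.296015-0.226517i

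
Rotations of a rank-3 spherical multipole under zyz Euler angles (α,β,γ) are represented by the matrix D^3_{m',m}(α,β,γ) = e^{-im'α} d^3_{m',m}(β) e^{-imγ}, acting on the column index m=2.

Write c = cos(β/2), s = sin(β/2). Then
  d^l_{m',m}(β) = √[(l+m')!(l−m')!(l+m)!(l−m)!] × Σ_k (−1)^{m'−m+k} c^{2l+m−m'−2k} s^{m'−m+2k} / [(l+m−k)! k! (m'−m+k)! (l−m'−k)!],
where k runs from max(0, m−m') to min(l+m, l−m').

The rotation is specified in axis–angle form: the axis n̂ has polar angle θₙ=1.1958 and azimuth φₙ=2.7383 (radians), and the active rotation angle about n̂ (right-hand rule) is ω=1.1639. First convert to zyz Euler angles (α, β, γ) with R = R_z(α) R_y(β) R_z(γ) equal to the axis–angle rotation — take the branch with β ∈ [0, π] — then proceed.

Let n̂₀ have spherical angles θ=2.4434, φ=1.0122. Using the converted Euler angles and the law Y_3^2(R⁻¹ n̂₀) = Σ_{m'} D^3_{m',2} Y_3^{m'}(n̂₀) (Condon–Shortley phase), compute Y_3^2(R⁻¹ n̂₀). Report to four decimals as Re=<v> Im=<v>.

Re=0.0328 Im=0.1530

Axis–angle → zyz. n̂ = (sinθₙcosφₙ, sinθₙsinφₙ, cosθₙ) = (-0.855858, +0.365177, +0.366269), ω = 1.1639.
R = I cosω + sinω [n̂]ₓ + (1−cosω) n̂n̂ᵀ gives
  R = [+0.838362, -0.525213, +0.145948; +0.147516, +0.476339, +0.866799; -0.524775, -0.705161, +0.476821]
β = atan2(√(R₁₃²+R₂₃²), R₃₃) = 1.073761; α = atan2(R₂₃, R₁₃) mod 2π = 1.403985; γ = atan2(R₃₂, −R₃₁) mod 2π = 5.352163
Need the full column D^3_{m',2} for m'=−3..3 at α=1.4040, β=1.0738, γ=5.3522.
cos(β/2)=0.859308, sin(β/2)=0.511458
d^3_{-3,2}: single k=5 term ⇒ +0.073667;  D = +0.072061-0.015298i
d^3_{-2,2}: k∈[4..5] ⇒ +0.252643 -0.017900 = +0.234743;  D = -0.009944-0.234532i
d^3_{-1,2}: k∈[3..4] ⇒ +0.536917 -0.095104 = +0.441813;  D = -0.438396-0.054836i
d^3_{0,2}: k∈[2..3] ⇒ +0.781226 -0.276757 = +0.504469;  D = -0.144858+0.483224i
d^3_{1,2}: k∈[1..2] ⇒ +0.757801 -0.536917 = +0.220884;  D = +0.198113+0.097677i
d^3_{2,2}: k∈[0..1] ⇒ +0.402619 -0.713158 = -0.310539;  D = -0.181664+0.251859i
d^3_{3,2}: single k=0 term ⇒ -0.586990;  D = +0.412447+0.417665i
Y_3^{m'}(θ=2.4434,φ=1.0122) and Σ D·Y over m':
  (+0.0721-0.0153i)·(-0.1102-0.0116i)  (-0.0099-0.2345i)·(+0.1418+0.2908i)  (-0.4384-0.0548i)·(+0.2129-0.3407i)  (-0.1449+0.4832i)·(+0.0189+0.0000i)  (+0.1981+0.0977i)·(-0.2129-0.3407i)  (-0.1817+0.2519i)·(+0.1418-0.2908i)  (+0.4124+0.4177i)·(+0.1102-0.0116i)
Y_3^2(R⁻¹ n̂) = +0.032789+0.153013i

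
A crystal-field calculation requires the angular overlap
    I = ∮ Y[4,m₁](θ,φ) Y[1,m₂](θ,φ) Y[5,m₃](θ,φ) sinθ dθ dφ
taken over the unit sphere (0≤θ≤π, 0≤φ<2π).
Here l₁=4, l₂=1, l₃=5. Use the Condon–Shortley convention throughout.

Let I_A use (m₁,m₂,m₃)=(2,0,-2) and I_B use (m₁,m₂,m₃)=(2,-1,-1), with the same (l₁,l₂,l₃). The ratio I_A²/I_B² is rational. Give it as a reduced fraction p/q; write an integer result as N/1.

l's match ⇒ only the (l;m) 3-j factors differ between A and B.
A: triangle coeff Δ(4,1,5) = 1/495; Σ_t [0,0]: t=0:+1/1440 = 1/1440; (3j)²=7/165 [(4 1 5; 2 0 -2)], sign=-1
B: triangle coeff Δ(4,1,5) = 1/495; Σ_t [0,0]: t=0:+1/2880 = 1/2880; (3j)²=2/165 [(4 1 5; 2 -1 -1)], sign=+1
I_A²/I_B² = (7/165)/(2/165) = 7/2

7/2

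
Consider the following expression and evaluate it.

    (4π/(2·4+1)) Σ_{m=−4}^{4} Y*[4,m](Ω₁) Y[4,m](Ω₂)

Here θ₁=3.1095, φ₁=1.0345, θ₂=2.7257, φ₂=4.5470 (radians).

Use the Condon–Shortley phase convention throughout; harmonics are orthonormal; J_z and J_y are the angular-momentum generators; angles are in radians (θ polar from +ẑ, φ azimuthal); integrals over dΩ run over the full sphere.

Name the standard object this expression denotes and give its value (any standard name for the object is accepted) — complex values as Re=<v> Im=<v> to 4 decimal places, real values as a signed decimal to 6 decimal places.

Legendre polynomial (addition theorem), +0.221258

This sum is the spherical-harmonic addition theorem: it equals the Legendre polynomial P_l(cos γ) of the angle γ between the two directions.
Summing Y*_{l m}(θ₁,φ₁)·Y_{l m}(θ₂,φ₂) over m ∈ [−4, 4]; prefactor 4π/(2·4+1) = 1.396263:
  m=-4: (-0.000000, -0.000000) × (0.009302, 0.007243) = (0.000000, -0.000000)  (running Σ = (0.000000, -0.000000))
  m=-3: (0.000041, -0.000002) × (-0.035944, 0.066398) = (-0.000001, 0.000003)  (running Σ = (-0.000001, 0.000003))
  m=-2: (-0.000986, 0.001813) × (-0.250846, -0.086139) = (0.000404, -0.000370)  (running Σ = (0.000402, -0.000367))
  m=-1: (-0.030953, -0.052075) × (0.082251, -0.492773) = (-0.028207, 0.010970)  (running Σ = (-0.027805, 0.010603))
  m=0: (0.841932, -0.000000) × (0.254265, 0.000000) = (0.214074, 0.000000)  (running Σ = (0.186269, 0.010603))
  m=1: (0.030953, -0.052075) × (-0.082251, -0.492773) = (-0.028207, -0.010970)  (running Σ = (0.158062, -0.000367))
  m=2: (-0.000986, -0.001813) × (-0.250846, 0.086139) = (0.000404, 0.000370)  (running Σ = (0.158466, 0.000003))
  m=3: (-0.000041, -0.000002) × (0.035944, 0.066398) = (-0.000001, -0.000003)  (running Σ = (0.158464, -0.000000))
  m=4: (-0.000000, 0.000000) × (0.009302, -0.007243) = (0.000000, 0.000000)  (running Σ = (0.158464, -0.000000))
Total Σ_m = (0.158464, -0.000000). Multiply by 1.396263: (0.221258, -0.000000). P_4(cos γ) = 0.221258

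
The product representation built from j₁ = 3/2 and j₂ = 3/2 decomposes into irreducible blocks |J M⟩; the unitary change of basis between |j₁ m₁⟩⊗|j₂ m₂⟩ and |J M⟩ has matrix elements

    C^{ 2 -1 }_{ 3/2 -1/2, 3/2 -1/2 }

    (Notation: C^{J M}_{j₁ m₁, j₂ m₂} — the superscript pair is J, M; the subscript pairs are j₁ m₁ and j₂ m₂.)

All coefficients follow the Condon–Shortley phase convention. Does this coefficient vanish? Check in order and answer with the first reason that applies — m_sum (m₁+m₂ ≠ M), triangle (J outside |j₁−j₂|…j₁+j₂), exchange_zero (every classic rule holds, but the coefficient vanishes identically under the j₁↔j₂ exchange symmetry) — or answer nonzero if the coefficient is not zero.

m-sum: m₁+m₂ = -1/2+(-1/2) = -1, M = -1  ✓
triangle: |j₁−j₂| = 0 ≤ J = 2 ≤ j₁+j₂ = 3  ✓
exchange: j₁=j₂ and m₁=m₂, and (−1)^(j₁+j₂−J) = (−1)^1 = −1 forces ⟨j₁m₁;j₂m₂|JM⟩ = −⟨j₂m₂;j₁m₁|JM⟩ = −⟨j₁m₁;j₂m₂|JM⟩ ⇒ the coefficient vanishes identically
Racah sum check: Σ_k collapses to 0 ⇒ CG = 0

exchange_zero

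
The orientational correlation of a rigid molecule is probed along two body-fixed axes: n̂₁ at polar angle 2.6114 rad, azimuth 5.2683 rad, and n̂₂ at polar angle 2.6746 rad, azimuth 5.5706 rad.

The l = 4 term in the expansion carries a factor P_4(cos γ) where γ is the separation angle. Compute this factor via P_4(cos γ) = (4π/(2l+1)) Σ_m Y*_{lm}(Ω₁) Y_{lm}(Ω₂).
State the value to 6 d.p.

0.880181

Term-by-term m-sum for l=4 (normalisation 4π/9 = 1.396263):
  m=-4: (-0.017580+0.022990i) × (-0.017414+0.005220i) = +0.000186-0.000492i  (running Σ = +0.000186-0.000492i)
  m=-3: (+0.138992+0.013516i) × (+0.054772-0.086027i) = +0.008776-0.011217i  (running Σ = +0.008962-0.011709i)
  m=-2: (-0.159556-0.322875i) × (+0.045074+0.307329i) = +0.092037-0.063589i  (running Σ = +0.100999-0.075298i)
  m=-1: (-0.240695+0.387426i) × (-0.371449-0.320945i) = +0.213748-0.066659i  (running Σ = +0.314747-0.141957i)
  m=0: (+0.006313-0.000000i) × (+0.140748+0.000000i) = +0.000889+0.000000i  (running Σ = +0.315636-0.141957i)
  m=1: (+0.240695+0.387426i) × (+0.371449-0.320945i) = +0.213748+0.066659i  (running Σ = +0.529384-0.075298i)
  m=2: (-0.159556+0.322875i) × (+0.045074-0.307329i) = +0.092037+0.063589i  (running Σ = +0.621421-0.011709i)
  m=3: (-0.138992+0.013516i) × (-0.054772-0.086027i) = +0.008776+0.011217i  (running Σ = +0.630197-0.000492i)
  m=4: (-0.017580-0.022990i) × (-0.017414-0.005220i) = +0.000186+0.000492i  (running Σ = +0.630383+0.000000i)
Σ over m = +0.630383+0.000000i; ×(4π/9) → +0.880181+0.000000i. Real part: 0.880181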